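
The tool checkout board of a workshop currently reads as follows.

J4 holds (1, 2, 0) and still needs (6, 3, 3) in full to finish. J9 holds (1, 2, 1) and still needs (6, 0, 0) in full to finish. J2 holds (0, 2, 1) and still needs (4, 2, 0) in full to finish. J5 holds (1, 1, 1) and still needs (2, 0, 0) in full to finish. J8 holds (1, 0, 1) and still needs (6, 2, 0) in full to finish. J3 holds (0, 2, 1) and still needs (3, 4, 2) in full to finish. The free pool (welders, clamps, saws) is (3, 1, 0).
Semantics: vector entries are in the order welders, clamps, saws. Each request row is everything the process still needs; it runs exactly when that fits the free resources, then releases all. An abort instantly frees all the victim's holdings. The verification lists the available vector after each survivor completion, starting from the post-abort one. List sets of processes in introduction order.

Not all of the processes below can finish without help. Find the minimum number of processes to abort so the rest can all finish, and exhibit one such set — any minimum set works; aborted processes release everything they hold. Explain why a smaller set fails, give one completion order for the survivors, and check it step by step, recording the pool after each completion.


Abort J9 and J8.
Key observation: J4 was stuck for good until J9 and J8 gave back (2, 2, 2); in the order shown it finishes at step 3.
Why nothing smaller works — every single abort fails: J4 alone leaves J9 blocked (short on welders); J9 alone leaves J4 blocked (short on welders); J2 alone leaves J4 blocked (short on welders); J5 alone leaves J4 blocked (short on welders); J8 alone leaves J4 blocked (short on welders); J3 alone leaves J4 blocked (short on welders).
Survivors finish in the order: J5, J2, J4, J3. Step-by-step check (pool after the aborts first):
  pool = (5, 3, 2)
  J5 needs (2, 0, 0) <= (5, 3, 2) -> finishes; pool += (1, 1, 1) = (6, 4, 3)
  J2 needs (4, 2, 0) <= (6, 4, 3) -> finishes; pool += (0, 2, 1) = (6, 6, 4)
  J4 needs (6, 3, 3) <= (6, 6, 4) -> finishes; pool += (1, 2, 0) = (7, 8, 4)
  J3 needs (3, 4, 2) <= (7, 8, 4) -> finishes; pool += (0, 2, 1) = (7, 10, 5)


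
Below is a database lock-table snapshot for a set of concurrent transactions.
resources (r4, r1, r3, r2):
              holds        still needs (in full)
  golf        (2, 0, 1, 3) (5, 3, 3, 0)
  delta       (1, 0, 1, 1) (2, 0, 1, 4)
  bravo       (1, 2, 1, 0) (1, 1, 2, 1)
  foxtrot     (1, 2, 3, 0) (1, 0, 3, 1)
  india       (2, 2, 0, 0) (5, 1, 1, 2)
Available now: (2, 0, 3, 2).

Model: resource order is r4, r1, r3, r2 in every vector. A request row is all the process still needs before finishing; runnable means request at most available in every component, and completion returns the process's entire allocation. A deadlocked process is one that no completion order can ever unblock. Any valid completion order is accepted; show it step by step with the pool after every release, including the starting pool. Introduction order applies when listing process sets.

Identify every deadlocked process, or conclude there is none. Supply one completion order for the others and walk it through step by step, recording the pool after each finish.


The deadlocked set is golf, delta and india.
Key observation: after foxtrot, bravo the pool peaks at (4, 4, 7, 2), and each blocked process is short somewhere: golf on r4; delta on r2; india on r4.
A valid finishing order for the others: foxtrot, bravo. Step-by-step check:
  pool = (2, 0, 3, 2)
  foxtrot: need (1, 0, 3, 1) fits (2, 0, 3, 2); releases (1, 2, 3, 0), pool now (3, 2, 6, 2)
  bravo: need (1, 1, 2, 1) fits (3, 2, 6, 2); releases (1, 2, 1, 0), pool now (4, 4, 7, 2)
The blocked processes can never fit:
  golf cannot run: need (5, 3, 3, 0) vs free (4, 4, 7, 2) (insufficient r4)
  delta cannot run: need (2, 0, 1, 4) vs free (4, 4, 7, 2) (insufficient r2)
  india cannot run: need (5, 1, 1, 2) vs free (4, 4, 7, 2) (insufficient r4)


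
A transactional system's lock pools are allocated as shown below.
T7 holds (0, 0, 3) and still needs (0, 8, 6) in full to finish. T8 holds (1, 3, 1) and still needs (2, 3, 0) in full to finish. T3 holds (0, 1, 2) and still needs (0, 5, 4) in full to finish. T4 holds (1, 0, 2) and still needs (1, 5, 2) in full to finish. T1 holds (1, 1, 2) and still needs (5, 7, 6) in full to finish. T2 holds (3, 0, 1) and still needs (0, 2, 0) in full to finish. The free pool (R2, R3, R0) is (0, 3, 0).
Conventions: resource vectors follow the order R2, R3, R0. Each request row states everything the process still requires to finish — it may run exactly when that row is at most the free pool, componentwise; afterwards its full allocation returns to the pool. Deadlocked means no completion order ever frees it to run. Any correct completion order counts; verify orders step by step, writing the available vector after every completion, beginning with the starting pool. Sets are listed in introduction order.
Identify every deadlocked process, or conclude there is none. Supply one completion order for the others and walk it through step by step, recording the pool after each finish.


No process is deadlocked.
Key observation: T2 leads a chain of completions in which each release enables another process.
One completion order for the rest: T2, T8, T4, T3, T1, T7. Step-by-step check:
  pool = (0, 3, 0)
  T2: need (0, 2, 0) fits (0, 3, 0); releases (3, 0, 1), pool now (3, 3, 1)
  T8: need (2, 3, 0) fits (3, 3, 1); releases (1, 3, 1), pool now (4, 6, 2)
  T4: need (1, 5, 2) fits (4, 6, 2); releases (1, 0, 2), pool now (5, 6, 4)
  T3: need (0, 5, 4) fits (5, 6, 4); releases (0, 1, 2), pool now (5, 7, 6)
  T1: need (5, 7, 6) fits (5, 7, 6); releases (1, 1, 2), pool now (6, 8, 8)
  T7: need (0, 8, 6) fits (6, 8, 8); releases (0, 0, 3), pool now (6, 8, 11)


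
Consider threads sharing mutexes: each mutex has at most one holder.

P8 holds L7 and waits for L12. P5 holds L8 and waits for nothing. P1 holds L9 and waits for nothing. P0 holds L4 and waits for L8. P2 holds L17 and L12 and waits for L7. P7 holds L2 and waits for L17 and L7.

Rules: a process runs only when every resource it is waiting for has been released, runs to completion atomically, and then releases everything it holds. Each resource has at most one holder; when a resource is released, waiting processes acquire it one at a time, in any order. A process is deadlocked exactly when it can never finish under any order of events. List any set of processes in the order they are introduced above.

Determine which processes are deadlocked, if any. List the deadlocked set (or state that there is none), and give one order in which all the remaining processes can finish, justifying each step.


Deadlocked set: P8, P2 and P7.
Key observation: the wait chain closes on itself along P8 -> P2 -> P8; P7 waits into the deadlock from upstream.
One completion order for the rest: P5, P1, P0.
Step-by-step check:
  run P5 (it waits on nothing); releases L8
  run P1 (it waits on nothing); releases L9
  P0 waits on L8 — all released -> runs and releases L4


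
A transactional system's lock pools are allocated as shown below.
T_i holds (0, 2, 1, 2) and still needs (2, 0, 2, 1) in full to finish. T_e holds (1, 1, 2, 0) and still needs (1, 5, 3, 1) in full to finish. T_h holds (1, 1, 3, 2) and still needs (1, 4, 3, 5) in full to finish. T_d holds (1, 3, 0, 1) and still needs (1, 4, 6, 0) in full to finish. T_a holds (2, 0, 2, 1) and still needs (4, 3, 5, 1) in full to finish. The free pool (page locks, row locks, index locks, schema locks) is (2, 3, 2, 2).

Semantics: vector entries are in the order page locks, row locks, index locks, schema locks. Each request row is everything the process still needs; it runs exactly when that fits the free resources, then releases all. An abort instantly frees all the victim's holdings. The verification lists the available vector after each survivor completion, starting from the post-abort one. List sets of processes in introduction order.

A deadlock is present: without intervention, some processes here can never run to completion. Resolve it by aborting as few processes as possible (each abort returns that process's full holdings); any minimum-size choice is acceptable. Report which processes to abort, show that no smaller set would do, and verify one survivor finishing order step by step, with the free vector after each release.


The answer: abort T_h.
Key observation: T_d could never have finished before the abort; with (1, 1, 3, 2) returned by T_h, it fits at step 3.
No smaller set exists: with zero aborts the deadlock remains.
Survivors finish in the order: T_i, T_e, T_d, T_a. Step-by-step check (pool after the aborts first):
  pool = (3, 4, 5, 4)
  T_i needs (2, 0, 2, 1) <= (3, 4, 5, 4) -> finishes; pool += (0, 2, 1, 2) = (3, 6, 6, 6)
  T_e needs (1, 5, 3, 1) <= (3, 6, 6, 6) -> finishes; pool += (1, 1, 2, 0) = (4, 7, 8, 6)
  T_d needs (1, 4, 6, 0) <= (4, 7, 8, 6) -> finishes; pool += (1, 3, 0, 1) = (5, 10, 8, 7)
  T_a needs (4, 3, 5, 1) <= (5, 10, 8, 7) -> finishes; pool += (2, 0, 2, 1) = (7, 10, 10, 8)


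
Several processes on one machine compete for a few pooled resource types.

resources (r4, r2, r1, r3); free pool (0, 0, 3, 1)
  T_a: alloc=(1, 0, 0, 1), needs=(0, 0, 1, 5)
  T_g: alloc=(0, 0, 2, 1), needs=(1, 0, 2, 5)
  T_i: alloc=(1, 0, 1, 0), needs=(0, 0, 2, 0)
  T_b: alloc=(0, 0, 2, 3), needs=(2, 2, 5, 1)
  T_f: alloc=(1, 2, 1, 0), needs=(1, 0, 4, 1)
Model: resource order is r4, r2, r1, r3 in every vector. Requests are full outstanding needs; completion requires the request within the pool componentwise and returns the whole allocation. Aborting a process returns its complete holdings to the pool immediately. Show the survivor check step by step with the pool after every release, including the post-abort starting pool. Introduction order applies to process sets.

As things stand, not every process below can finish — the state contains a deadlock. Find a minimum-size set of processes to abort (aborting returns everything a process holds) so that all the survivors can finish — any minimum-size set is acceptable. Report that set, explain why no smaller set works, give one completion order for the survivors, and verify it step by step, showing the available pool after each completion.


Abort T_a.
Key observation: aborting T_a returns (1, 0, 0, 1), and T_g — hopeless before — runs at step 4 with the returned capacity in the pool.
No smaller set exists: with zero aborts the deadlock remains.
One survivor order: T_i, T_f, T_b, T_g. Verifying each step (post-abort pool first):
  pool = (1, 0, 3, 2)
  T_i: need (0, 0, 2, 0) fits (1, 0, 3, 2); releases (1, 0, 1, 0), pool now (2, 0, 4, 2)
  T_f: need (1, 0, 4, 1) fits (2, 0, 4, 2); releases (1, 2, 1, 0), pool now (3, 2, 5, 2)
  T_b: need (2, 2, 5, 1) fits (3, 2, 5, 2); releases (0, 0, 2, 3), pool now (3, 2, 7, 5)
  T_g: need (1, 0, 2, 5) fits (3, 2, 7, 5); releases (0, 0, 2, 1), pool now (3, 2, 9, 6)


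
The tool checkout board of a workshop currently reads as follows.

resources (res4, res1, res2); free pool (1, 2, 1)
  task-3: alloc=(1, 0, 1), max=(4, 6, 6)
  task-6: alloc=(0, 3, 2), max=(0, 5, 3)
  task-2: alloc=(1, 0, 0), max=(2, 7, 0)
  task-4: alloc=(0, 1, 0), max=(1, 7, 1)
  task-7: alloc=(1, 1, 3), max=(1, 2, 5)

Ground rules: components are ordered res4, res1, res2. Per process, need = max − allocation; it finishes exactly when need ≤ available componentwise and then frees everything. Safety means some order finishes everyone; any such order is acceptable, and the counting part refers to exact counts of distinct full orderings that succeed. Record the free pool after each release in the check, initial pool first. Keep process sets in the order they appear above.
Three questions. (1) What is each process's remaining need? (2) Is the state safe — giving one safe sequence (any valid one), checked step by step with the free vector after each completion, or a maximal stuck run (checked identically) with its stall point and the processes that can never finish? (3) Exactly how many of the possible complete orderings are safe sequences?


(1) Outstanding need per process (order res4, res1, res2):
  task-3: (3, 6, 5)
  task-6: (0, 2, 1)
  task-2: (1, 7, 0)
  task-4: (1, 6, 1)
  task-7: (0, 1, 2)
(2) SAFE — a valid safe sequence is task-6, task-7, task-4, task-2, task-3.
Key observation: the first exact fit in this order is task-6 — it needs (0, 2, 1) with (1, 2, 1) free, meeting a requested resource to the last unit.
Verifying each step:
  pool = (1, 2, 1)
  run task-6 (needs (0, 2, 1), free (1, 2, 1)); after release of (0, 3, 2) the pool is (1, 5, 3)
  run task-7 (needs (0, 1, 2), free (1, 5, 3)); after release of (1, 1, 3) the pool is (2, 6, 6)
  run task-4 (needs (1, 6, 1), free (2, 6, 6)); after release of (0, 1, 0) the pool is (2, 7, 6)
  run task-2 (needs (1, 7, 0), free (2, 7, 6)); after release of (1, 0, 0) the pool is (3, 7, 6)
  run task-3 (needs (3, 6, 5), free (3, 7, 6)); after release of (1, 0, 1) the pool is (4, 7, 7)
(3) Exactly 1 of the possible complete orderings is a safe sequence.


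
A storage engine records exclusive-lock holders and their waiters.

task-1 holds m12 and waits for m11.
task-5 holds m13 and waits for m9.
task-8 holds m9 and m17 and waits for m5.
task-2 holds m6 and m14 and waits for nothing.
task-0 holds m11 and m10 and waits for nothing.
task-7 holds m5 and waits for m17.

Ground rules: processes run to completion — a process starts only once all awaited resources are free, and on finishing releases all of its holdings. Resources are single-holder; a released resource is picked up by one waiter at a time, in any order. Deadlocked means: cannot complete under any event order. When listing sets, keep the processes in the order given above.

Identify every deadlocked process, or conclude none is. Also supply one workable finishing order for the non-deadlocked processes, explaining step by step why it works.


Deadlocked set: task-5, task-8 and task-7.
Key observation: task-8 -> task-7 -> task-8 is a circular wait — nothing in it can go first; task-5 waits into the deadlock from upstream.
The rest can finish in the order task-0, task-2, task-1.
Step-by-step check:
  task-0: no waits; runs immediately, freeing m11 and m10
  task-2: no waits; runs immediately, freeing m6 and m14
  task-1: everything it awaited (m11) is free; runs, freeing m12


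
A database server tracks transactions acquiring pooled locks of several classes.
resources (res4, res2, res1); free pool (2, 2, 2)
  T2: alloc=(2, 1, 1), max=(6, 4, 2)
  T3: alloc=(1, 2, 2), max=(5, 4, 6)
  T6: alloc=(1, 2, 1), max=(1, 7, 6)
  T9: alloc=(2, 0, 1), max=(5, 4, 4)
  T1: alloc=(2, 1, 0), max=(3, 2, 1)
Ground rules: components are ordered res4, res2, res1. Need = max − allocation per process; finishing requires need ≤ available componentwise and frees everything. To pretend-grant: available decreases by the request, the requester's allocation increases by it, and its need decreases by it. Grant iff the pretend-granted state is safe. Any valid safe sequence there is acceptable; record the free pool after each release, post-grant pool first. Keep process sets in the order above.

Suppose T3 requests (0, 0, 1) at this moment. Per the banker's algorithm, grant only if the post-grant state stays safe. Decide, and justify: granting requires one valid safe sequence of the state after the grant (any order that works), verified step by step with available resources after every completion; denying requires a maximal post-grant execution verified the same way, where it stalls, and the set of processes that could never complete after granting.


DENY. Granting would leave the state unsafe.
Key observation: no order helps: past T1, T2, the free pool tops out at (6, 4, 2), below what each blocked process needs in res1.
On the post-grant state, T1, T2 is a maximal run — nothing extends it. Walking it through:
  pool = (2, 2, 1)
  T1 needs (1, 1, 1) <= (2, 2, 1) -> finishes; pool += (2, 1, 0) = (4, 3, 1)
  T2 needs (4, 3, 1) <= (4, 3, 1) -> finishes; pool += (2, 1, 1) = (6, 4, 2)
  blocked: T3 wants (4, 2, 3), pool (6, 4, 2) — not enough res1
  blocked: T6 wants (0, 5, 5), pool (6, 4, 2) — not enough res2 and res1
  blocked: T9 wants (3, 4, 3), pool (6, 4, 2) — not enough res1
Had the request been granted, T3, T6 and T9 could never finish.


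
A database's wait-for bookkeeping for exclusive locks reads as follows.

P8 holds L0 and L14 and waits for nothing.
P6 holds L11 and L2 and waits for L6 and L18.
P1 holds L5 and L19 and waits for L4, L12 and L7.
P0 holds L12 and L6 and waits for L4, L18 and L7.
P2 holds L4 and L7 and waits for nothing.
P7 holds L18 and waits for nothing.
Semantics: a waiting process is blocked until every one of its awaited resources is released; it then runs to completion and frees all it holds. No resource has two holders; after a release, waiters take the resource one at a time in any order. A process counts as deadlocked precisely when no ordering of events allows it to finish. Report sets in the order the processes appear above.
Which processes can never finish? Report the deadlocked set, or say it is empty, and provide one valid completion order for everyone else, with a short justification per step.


The deadlocked set is empty.
Key observation: the waits form no ring: some process can always run, and its releases unblock the others one by one.
A valid finishing order for the others: P8, P7, P2, P0, P6, P1.
Step-by-step check:
  run P8 (it waits on nothing); releases L0 and L14
  run P7 (it waits on nothing); releases L18
  run P2 (it waits on nothing); releases L4 and L7
  P0: everything it awaited (L4, L18 and L7) is free; runs, freeing L12 and L6
  P6: everything it awaited (L6 and L18) is free; runs, freeing L11 and L2
  P1: everything it awaited (L4, L12 and L7) is free; runs, freeing L5 and L19


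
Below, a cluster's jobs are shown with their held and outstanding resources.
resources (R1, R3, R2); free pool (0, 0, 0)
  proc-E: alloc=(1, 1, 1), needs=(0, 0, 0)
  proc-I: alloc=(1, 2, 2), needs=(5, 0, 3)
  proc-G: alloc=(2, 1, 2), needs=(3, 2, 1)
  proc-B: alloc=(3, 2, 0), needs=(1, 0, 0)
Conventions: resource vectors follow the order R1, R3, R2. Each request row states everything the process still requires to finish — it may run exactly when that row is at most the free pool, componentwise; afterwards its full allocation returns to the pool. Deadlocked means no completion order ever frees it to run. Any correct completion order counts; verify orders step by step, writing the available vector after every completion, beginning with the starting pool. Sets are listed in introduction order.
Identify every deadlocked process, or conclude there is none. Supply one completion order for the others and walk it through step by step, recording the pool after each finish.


Nothing here is deadlocked.
Key observation: beginning at proc-E, releases accumulate fast enough that every process eventually fits.
The rest can finish in the order proc-E, proc-B, proc-G, proc-I. Check, step by step:
  pool = (0, 0, 0)
  proc-E needs (0, 0, 0) <= (0, 0, 0) -> finishes; pool += (1, 1, 1) = (1, 1, 1)
  proc-B needs (1, 0, 0) <= (1, 1, 1) -> finishes; pool += (3, 2, 0) = (4, 3, 1)
  proc-G needs (3, 2, 1) <= (4, 3, 1) -> finishes; pool += (2, 1, 2) = (6, 4, 3)
  proc-I needs (5, 0, 3) <= (6, 4, 3) -> finishes; pool += (1, 2, 2) = (7, 6, 5)


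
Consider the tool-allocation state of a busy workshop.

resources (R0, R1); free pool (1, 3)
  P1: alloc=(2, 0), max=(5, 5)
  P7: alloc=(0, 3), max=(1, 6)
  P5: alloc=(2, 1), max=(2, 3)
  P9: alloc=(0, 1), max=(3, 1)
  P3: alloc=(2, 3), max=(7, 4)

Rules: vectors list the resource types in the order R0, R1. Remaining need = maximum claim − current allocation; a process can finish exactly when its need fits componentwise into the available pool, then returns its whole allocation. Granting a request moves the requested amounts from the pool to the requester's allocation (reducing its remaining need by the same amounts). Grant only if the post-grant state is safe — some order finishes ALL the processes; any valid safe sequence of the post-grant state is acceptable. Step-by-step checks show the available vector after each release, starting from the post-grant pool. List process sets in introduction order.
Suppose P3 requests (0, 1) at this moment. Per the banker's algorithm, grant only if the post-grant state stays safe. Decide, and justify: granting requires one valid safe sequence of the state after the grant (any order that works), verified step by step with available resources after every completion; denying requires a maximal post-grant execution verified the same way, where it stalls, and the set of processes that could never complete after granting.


GRANT — the state after the grant stays safe, e.g. via P5, P7, P1, P9, P3.
Key observation: the grant leaves (1, 2) free — enough for P5, whose release restarts the cascade.
Verifying the post-grant state step by step:
  pool = (1, 2)
  P5: need (0, 2) fits (1, 2); releases (2, 1), pool now (3, 3)
  P7: need (1, 3) fits (3, 3); releases (0, 3), pool now (3, 6)
  P1: need (3, 5) fits (3, 6); releases (2, 0), pool now (5, 6)
  P9: need (3, 0) fits (5, 6); releases (0, 1), pool now (5, 7)
  P3: need (5, 0) fits (5, 7); releases (2, 4), pool now (7, 11)


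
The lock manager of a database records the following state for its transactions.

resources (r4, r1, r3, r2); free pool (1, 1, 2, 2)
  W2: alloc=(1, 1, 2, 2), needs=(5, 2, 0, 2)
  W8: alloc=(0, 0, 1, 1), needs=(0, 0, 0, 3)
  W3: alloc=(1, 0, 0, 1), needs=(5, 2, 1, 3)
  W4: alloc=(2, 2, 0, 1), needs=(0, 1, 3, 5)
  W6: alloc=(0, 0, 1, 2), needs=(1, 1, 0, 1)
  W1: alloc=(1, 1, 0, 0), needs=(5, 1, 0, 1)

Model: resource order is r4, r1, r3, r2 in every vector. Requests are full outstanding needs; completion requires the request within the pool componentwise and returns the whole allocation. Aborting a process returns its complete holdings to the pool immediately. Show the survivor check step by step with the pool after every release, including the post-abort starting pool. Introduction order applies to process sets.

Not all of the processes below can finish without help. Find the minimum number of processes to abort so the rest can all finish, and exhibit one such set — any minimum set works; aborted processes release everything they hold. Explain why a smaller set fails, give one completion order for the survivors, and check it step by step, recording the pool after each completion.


Minimum abort set: W2 and W1.
Key observation: no ordering could ever have run W3 before the abort of W2 and W1; with (2, 2, 2, 2) back in the pool it fits at step 4.
Minimality, checking each single-abort alternative: W2 alone leaves W3 blocked (short on r4); W8 alone leaves W2 blocked (short on r4); W3 alone leaves W2 blocked (short on r4); W4 alone leaves W2 blocked (short on r4); W6 alone leaves W2 blocked (short on r4); W1 alone leaves W2 blocked (short on r4).
Survivors finish in the order: W6, W8, W4, W3. Step-by-step check (pool after the aborts first):
  pool = (3, 3, 4, 4)
  run W6 (needs (1, 1, 0, 1), free (3, 3, 4, 4)); after release of (0, 0, 1, 2) the pool is (3, 3, 5, 6)
  run W8 (needs (0, 0, 0, 3), free (3, 3, 5, 6)); after release of (0, 0, 1, 1) the pool is (3, 3, 6, 7)
  run W4 (needs (0, 1, 3, 5), free (3, 3, 6, 7)); after release of (2, 2, 0, 1) the pool is (5, 5, 6, 8)
  run W3 (needs (5, 2, 1, 3), free (5, 5, 6, 8)); after release of (1, 0, 0, 1) the pool is (6, 5, 6, 9)


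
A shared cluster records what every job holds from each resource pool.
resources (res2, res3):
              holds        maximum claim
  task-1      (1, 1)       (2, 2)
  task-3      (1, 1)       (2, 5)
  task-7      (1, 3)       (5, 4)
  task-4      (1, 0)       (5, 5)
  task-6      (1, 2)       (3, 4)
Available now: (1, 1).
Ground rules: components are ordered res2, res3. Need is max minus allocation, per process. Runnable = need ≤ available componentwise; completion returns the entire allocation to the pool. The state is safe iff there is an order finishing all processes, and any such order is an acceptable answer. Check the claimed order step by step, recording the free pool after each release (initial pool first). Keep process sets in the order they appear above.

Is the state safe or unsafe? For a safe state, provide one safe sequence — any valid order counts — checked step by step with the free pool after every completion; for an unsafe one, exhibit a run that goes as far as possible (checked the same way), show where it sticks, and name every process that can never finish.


The state is SAFE; one workable sequence: task-1, task-6, task-3, task-7, task-4.
Key observation: reading the order forward, task-1 is the first process whose need (1, 1) meets the free pool (1, 1) exactly on a resource it requests.
Check, step by step:
  pool = (1, 1)
  task-1: need (1, 1) fits (1, 1); releases (1, 1), pool now (2, 2)
  task-6: need (2, 2) fits (2, 2); releases (1, 2), pool now (3, 4)
  task-3: need (1, 4) fits (3, 4); releases (1, 1), pool now (4, 5)
  task-7: need (4, 1) fits (4, 5); releases (1, 3), pool now (5, 8)
  task-4: need (4, 5) fits (5, 8); releases (1, 0), pool now (6, 8)


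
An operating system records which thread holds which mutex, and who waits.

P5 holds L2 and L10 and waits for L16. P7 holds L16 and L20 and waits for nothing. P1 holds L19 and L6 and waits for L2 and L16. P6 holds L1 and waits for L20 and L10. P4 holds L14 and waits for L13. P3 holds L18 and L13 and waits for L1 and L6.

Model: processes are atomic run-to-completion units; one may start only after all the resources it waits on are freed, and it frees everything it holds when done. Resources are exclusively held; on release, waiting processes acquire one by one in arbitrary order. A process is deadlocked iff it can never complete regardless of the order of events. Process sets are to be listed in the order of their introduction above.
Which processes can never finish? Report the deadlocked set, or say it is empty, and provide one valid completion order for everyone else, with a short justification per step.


The deadlocked set is empty.
Key observation: although several processes wait, no cycle exists — each chain bottoms out at a free runner.
One completion order for the rest: P7, P5, P6, P1, P3, P4.
Step-by-step check:
  P7 waits on nothing -> runs at once and releases L16 and L20
  run P5 (all its waits — L16 — are resolved); releases L2 and L10
  run P6 (all its waits — L20 and L10 — are resolved); releases L1
  run P1 (all its waits — L2 and L16 — are resolved); releases L19 and L6
  run P3 (all its waits — L1 and L6 — are resolved); releases L18 and L13
  run P4 (all its waits — L13 — are resolved); releases L14


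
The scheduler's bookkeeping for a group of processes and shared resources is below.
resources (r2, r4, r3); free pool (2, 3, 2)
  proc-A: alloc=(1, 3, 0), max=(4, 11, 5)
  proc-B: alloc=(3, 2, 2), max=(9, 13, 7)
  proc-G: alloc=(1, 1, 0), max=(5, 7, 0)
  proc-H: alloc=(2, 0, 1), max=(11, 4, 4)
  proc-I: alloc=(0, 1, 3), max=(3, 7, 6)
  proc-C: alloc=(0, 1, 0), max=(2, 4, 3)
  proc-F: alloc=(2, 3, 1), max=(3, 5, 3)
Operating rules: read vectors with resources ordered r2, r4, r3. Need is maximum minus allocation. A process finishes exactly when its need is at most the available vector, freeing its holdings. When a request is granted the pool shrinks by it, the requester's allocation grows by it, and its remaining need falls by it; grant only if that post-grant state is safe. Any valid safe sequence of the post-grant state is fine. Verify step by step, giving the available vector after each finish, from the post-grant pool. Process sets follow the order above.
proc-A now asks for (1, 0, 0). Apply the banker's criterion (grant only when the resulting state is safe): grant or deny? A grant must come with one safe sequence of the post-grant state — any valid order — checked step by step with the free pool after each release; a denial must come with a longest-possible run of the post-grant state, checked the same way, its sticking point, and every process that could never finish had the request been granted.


GRANT — the state after the grant stays safe, e.g. via proc-F, proc-C, proc-I, proc-A, proc-G, proc-B, proc-H.
Key observation: even at the reduced pool (1, 3, 2), proc-F fits immediately, so safety survives the grant.
Step-by-step check of the post-grant state:
  pool = (1, 3, 2)
  run proc-F (needs (1, 2, 2), free (1, 3, 2)); after release of (2, 3, 1) the pool is (3, 6, 3)
  run proc-C (needs (2, 3, 3), free (3, 6, 3)); after release of (0, 1, 0) the pool is (3, 7, 3)
  run proc-I (needs (3, 6, 3), free (3, 7, 3)); after release of (0, 1, 3) the pool is (3, 8, 6)
  run proc-A (needs (2, 8, 5), free (3, 8, 6)); after release of (2, 3, 0) the pool is (5, 11, 6)
  run proc-G (needs (4, 6, 0), free (5, 11, 6)); after release of (1, 1, 0) the pool is (6, 12, 6)
  run proc-B (needs (6, 11, 5), free (6, 12, 6)); after release of (3, 2, 2) the pool is (9, 14, 8)
  run proc-H (needs (9, 4, 3), free (9, 14, 8)); after release of (2, 0, 1) the pool is (11, 14, 9)


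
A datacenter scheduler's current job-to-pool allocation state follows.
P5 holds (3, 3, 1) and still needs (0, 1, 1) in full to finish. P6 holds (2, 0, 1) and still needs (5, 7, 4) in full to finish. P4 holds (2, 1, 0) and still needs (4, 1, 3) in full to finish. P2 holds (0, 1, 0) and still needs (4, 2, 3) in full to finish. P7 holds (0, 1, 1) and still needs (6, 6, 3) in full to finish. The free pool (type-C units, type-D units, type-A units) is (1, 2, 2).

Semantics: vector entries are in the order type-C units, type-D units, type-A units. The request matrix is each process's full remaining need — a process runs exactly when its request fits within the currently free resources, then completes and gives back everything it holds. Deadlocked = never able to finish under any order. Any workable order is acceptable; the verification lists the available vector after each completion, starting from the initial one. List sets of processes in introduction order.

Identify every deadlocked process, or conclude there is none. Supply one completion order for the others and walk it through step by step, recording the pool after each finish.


No process is deadlocked.
Key observation: no deadlock: P5 fits now, and the freed resources carry the rest through.
The rest can finish in the order P5, P4, P7, P6, P2. Step-by-step check:
  pool = (1, 2, 2)
  P5: need (0, 1, 1) fits (1, 2, 2); releases (3, 3, 1), pool now (4, 5, 3)
  P4: need (4, 1, 3) fits (4, 5, 3); releases (2, 1, 0), pool now (6, 6, 3)
  P7: need (6, 6, 3) fits (6, 6, 3); releases (0, 1, 1), pool now (6, 7, 4)
  P6: need (5, 7, 4) fits (6, 7, 4); releases (2, 0, 1), pool now (8, 7, 5)
  P2: need (4, 2, 3) fits (8, 7, 5); releases (0, 1, 0), pool now (8, 8, 5)


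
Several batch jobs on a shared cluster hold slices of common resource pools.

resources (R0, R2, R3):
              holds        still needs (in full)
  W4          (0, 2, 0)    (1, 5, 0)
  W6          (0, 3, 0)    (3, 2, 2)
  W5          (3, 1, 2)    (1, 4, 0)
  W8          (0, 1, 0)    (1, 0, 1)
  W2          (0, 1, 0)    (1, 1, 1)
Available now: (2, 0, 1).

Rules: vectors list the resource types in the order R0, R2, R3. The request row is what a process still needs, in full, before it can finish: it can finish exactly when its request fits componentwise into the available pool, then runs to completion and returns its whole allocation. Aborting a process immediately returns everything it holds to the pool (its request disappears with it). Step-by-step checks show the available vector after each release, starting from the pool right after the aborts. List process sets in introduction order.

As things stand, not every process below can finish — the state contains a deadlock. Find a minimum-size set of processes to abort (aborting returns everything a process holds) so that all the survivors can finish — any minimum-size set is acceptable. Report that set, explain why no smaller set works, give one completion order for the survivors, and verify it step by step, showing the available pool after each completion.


Minimum abort set: W4.
Key observation: before aborting W4, W5 was permanently blocked — no order could ever run it; afterwards it completes at step 3.
Why nothing smaller works: aborting no one leaves the state deadlocked as given.
The survivors complete as W2, W8, W5, W6. Check, step by step (starting from the post-abort pool):
  pool = (2, 2, 1)
  W2 needs (1, 1, 1) <= (2, 2, 1) -> finishes; pool += (0, 1, 0) = (2, 3, 1)
  W8 needs (1, 0, 1) <= (2, 3, 1) -> finishes; pool += (0, 1, 0) = (2, 4, 1)
  W5 needs (1, 4, 0) <= (2, 4, 1) -> finishes; pool += (3, 1, 2) = (5, 5, 3)
  W6 needs (3, 2, 2) <= (5, 5, 3) -> finishes; pool += (0, 3, 0) = (5, 8, 3)


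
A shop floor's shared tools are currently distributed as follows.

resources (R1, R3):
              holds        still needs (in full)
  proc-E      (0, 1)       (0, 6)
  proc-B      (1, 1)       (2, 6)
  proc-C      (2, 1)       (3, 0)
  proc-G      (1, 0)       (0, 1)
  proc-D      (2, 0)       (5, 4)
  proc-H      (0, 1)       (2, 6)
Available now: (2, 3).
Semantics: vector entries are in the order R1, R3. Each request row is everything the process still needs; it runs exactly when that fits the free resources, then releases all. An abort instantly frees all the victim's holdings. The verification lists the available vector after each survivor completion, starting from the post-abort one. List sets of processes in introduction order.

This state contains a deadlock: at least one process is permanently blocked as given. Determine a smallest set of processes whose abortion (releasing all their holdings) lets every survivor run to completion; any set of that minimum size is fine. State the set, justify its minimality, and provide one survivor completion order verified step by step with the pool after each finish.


The answer: abort proc-B and proc-H.
Key observation: no ordering could ever have run proc-E before the abort of proc-B and proc-H; with (1, 2) back in the pool it fits at step 4.
Minimality, checking each single-abort alternative: proc-E alone leaves proc-B blocked (short on R3); proc-B alone leaves proc-E blocked (short on R3); proc-C alone leaves proc-E blocked (short on R3); proc-G alone leaves proc-E blocked (short on R3); proc-D alone leaves proc-E blocked (short on R3); proc-H alone leaves proc-E blocked (short on R3).
The survivors complete as proc-G, proc-C, proc-D, proc-E. Walking it through (starting from the post-abort pool):
  pool = (3, 5)
  proc-G needs (0, 1) <= (3, 5) -> finishes; pool += (1, 0) = (4, 5)
  proc-C needs (3, 0) <= (4, 5) -> finishes; pool += (2, 1) = (6, 6)
  proc-D needs (5, 4) <= (6, 6) -> finishes; pool += (2, 0) = (8, 6)
  proc-E needs (0, 6) <= (8, 6) -> finishes; pool += (0, 1) = (8, 7)


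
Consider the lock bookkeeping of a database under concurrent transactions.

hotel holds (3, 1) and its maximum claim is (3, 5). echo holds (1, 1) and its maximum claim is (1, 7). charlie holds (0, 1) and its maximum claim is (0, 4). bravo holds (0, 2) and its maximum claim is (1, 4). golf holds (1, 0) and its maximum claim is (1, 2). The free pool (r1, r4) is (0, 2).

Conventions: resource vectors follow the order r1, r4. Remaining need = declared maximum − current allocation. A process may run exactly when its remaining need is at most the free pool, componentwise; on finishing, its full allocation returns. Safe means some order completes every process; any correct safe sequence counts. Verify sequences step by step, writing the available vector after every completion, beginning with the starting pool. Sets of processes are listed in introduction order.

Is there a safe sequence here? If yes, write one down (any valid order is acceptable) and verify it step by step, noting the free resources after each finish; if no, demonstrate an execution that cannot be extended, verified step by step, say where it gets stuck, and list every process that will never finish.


SAFE, for example via the order golf, bravo, hotel, charlie, echo.
Key observation: at golf the run first touches a limit — (0, 2) against (0, 2), exact on a resource it actually requests.
Verifying each step:
  pool = (0, 2)
  golf needs (0, 2) <= (0, 2) -> finishes; pool += (1, 0) = (1, 2)
  bravo needs (1, 2) <= (1, 2) -> finishes; pool += (0, 2) = (1, 4)
  hotel needs (0, 4) <= (1, 4) -> finishes; pool += (3, 1) = (4, 5)
  charlie needs (0, 3) <= (4, 5) -> finishes; pool += (0, 1) = (4, 6)
  echo needs (0, 6) <= (4, 6) -> finishes; pool += (1, 1) = (5, 7)


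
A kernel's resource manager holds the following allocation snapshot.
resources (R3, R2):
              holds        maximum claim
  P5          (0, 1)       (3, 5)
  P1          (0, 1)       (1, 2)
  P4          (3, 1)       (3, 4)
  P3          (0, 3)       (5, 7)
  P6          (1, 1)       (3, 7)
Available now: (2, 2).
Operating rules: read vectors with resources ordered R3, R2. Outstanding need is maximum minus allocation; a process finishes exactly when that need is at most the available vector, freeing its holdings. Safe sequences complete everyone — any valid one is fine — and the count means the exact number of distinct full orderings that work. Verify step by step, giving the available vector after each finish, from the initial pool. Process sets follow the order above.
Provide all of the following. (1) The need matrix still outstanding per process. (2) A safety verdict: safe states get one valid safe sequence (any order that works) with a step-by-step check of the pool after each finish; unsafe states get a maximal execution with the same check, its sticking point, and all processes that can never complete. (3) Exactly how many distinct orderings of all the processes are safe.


(1) Remaining need (order R3, R2):
  P5: (3, 4)
  P1: (1, 1)
  P4: (0, 3)
  P3: (5, 4)
  P6: (2, 6)
(2) SAFE — a valid safe sequence is P1, P4, P3, P6, P5.
Key observation: the first exact fit in this order is P4 — it needs (0, 3) with (2, 3) free, meeting a requested resource to the last unit.
Step-by-step check:
  pool = (2, 2)
  P1: need (1, 1) fits (2, 2); releases (0, 1), pool now (2, 3)
  P4: need (0, 3) fits (2, 3); releases (3, 1), pool now (5, 4)
  P3: need (5, 4) fits (5, 4); releases (0, 3), pool now (5, 7)
  P6: need (2, 6) fits (5, 7); releases (1, 1), pool now (6, 8)
  P5: need (3, 4) fits (6, 8); releases (0, 1), pool now (6, 9)
(3) Precisely 3 of the possible complete orderings are safe sequences.


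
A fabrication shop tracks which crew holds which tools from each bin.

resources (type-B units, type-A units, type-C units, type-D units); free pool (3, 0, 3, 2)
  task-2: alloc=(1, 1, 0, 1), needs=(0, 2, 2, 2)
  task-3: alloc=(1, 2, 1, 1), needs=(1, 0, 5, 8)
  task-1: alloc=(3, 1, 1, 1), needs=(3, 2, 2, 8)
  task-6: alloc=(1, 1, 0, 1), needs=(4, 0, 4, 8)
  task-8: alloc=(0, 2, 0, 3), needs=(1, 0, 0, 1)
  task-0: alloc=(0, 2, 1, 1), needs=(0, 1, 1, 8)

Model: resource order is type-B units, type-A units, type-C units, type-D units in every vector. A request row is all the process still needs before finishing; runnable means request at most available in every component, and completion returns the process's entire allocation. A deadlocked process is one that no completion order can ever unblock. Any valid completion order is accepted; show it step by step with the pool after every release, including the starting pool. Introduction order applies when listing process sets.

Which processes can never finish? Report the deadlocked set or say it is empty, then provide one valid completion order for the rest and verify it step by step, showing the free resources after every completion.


Deadlocked: task-3, task-1, task-6 and task-0.
Key observation: the pool after task-8, task-2 is (4, 3, 3, 6); every surviving request exceeds it in type-D units, so progress ends there.
The rest can finish in the order task-8, task-2. Verifying each step:
  pool = (3, 0, 3, 2)
  task-8: need (1, 0, 0, 1) fits (3, 0, 3, 2); releases (0, 2, 0, 3), pool now (3, 2, 3, 5)
  task-2: need (0, 2, 2, 2) fits (3, 2, 3, 5); releases (1, 1, 0, 1), pool now (4, 3, 3, 6)
The blocked processes can never fit:
  task-3 cannot run: need (1, 0, 5, 8) vs free (4, 3, 3, 6) (insufficient type-C units and type-D units)
  task-1 cannot run: need (3, 2, 2, 8) vs free (4, 3, 3, 6) (insufficient type-D units)
  task-6 cannot run: need (4, 0, 4, 8) vs free (4, 3, 3, 6) (insufficient type-C units and type-D units)
  task-0 cannot run: need (0, 1, 1, 8) vs free (4, 3, 3, 6) (insufficient type-D units)
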